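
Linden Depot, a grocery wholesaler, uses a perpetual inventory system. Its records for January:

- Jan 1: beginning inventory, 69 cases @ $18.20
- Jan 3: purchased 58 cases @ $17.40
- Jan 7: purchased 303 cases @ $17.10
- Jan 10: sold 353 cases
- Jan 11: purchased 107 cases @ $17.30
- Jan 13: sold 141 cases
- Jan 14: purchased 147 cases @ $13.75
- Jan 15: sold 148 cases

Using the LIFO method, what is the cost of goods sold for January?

Jan 10, 353 sold [LIFO — newest first]: 303 @ $17.10 + 50 @ $17.40 = $6,051.30
Jan 13, 141 sold [LIFO — newest first]: 107 @ $17.30 + 8 @ $17.40 + 26 @ $18.20 = $2,463.50
Jan 15, 148 sold [LIFO — newest first]: 147 @ $13.75 + 1 @ $18.20 = $2,039.45
Total COGS = $6,051.30 + $2,463.50 + $2,039.45 = $10,554.25
Ending inventory: 42 @ $18.20 = $764.40
Check: goods available $11,318.65 = COGS $10,554.25 + ending $764.40

COGS = $10,554.25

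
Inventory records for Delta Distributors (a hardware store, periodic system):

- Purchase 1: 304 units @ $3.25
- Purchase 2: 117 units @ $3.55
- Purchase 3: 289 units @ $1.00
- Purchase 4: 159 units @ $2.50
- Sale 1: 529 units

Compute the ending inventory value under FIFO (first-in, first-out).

Sale 1 (529) [FIFO — oldest first]: 304 @ $3.25 + 117 @ $3.55 + 108 @ $1.00 = $1,511.35
Ending inventory: 181 @ $1.00 + 159 @ $2.50 = $578.50

Ending inventory = $578.50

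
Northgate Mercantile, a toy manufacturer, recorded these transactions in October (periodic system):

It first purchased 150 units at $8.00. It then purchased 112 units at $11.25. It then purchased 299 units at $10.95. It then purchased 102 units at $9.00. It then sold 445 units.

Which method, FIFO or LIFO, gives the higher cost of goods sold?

FIFO COGS: 150 @ $8.00 + 112 @ $11.25 + 183 @ $10.95 = $4,463.85
LIFO COGS: 102 @ $9.00 + 299 @ $10.95 + 44 @ $11.25 = $4,687.05

LIFO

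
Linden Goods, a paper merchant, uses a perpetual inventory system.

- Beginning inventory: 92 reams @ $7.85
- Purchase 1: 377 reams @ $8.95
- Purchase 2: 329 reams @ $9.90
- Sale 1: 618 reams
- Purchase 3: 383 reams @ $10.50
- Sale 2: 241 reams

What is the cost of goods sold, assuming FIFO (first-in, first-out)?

COGS = $7,993.95

Sale 1 (618) [FIFO — oldest first]: 92 @ $7.85 + 377 @ $8.95 + 149 @ $9.90 = $5,571.45
Sale 2 (241) [FIFO — oldest first]: 180 @ $9.90 + 61 @ $10.50 = $2,422.50
Total COGS = $5,571.45 + $2,422.50 = $7,993.95
Ending inventory: 322 @ $10.50 = $3,381.00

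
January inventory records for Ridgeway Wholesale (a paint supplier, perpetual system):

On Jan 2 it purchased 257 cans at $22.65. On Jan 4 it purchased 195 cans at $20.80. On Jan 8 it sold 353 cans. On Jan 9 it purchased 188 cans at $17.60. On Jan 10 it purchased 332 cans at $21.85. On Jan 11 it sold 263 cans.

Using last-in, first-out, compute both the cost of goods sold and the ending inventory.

COGS = $13,381.25; ending inventory = $7,058.80

Jan 8, 353 sold [LIFO — newest first]: 195 @ $20.80 + 158 @ $22.65 = $7,634.70
Jan 11, 263 sold [LIFO — newest first]: 263 @ $21.85 = $5,746.55
Total COGS = $7,634.70 + $5,746.55 = $13,381.25
Ending inventory: 99 @ $22.65 + 188 @ $17.60 + 69 @ $21.85 = $7,058.80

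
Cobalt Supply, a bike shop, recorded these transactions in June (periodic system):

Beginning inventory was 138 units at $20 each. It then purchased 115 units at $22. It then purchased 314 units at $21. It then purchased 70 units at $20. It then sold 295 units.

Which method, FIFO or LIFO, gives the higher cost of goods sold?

FIFO COGS: 138 @ $20 + 115 @ $22 + 42 @ $21 = $6,172
LIFO COGS: 70 @ $20 + 225 @ $21 = $6,125

FIFO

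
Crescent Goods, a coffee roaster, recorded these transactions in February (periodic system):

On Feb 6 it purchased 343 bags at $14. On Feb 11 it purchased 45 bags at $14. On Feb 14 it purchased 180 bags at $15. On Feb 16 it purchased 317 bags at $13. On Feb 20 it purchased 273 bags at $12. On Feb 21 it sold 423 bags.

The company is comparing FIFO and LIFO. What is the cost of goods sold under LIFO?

FIFO COGS: 343 @ $14 + 45 @ $14 + 35 @ $15 = $5,957
LIFO COGS: 273 @ $12 + 150 @ $13 = $5,226

COGS = $5,226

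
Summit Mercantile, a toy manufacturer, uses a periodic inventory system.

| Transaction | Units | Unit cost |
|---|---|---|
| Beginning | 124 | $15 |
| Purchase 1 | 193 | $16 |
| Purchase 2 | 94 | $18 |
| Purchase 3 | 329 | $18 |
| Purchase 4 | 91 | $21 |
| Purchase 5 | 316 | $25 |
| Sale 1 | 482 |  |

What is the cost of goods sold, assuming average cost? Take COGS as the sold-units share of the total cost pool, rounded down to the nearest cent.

COGS = $9,401.73

Sale 1, sell 482: 482/1147 × $22,373.00 → $9,401.73
Ending inventory (cost pool remaining) = $12,971.27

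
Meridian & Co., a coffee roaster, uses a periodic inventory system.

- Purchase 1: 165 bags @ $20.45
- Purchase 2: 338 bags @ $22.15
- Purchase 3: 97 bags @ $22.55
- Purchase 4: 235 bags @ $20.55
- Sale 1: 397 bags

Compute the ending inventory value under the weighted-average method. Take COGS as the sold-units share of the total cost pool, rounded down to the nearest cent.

Sale 1, sell 397: 397/835 × $17,877.55 → $8,499.86
Ending inventory (cost pool remaining) = $9,377.69

Ending inventory = $9,377.69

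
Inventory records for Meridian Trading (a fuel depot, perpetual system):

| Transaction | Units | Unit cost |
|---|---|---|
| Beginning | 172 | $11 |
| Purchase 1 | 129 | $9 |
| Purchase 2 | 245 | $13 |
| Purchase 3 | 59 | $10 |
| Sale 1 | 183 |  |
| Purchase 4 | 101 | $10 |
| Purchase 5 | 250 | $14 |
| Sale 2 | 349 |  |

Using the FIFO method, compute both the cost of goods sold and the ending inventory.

COGS = $6,056; ending inventory = $5,282

Sale 1 (183) [FIFO — oldest first]: 172 @ $11 + 11 @ $9 = $1,991
Sale 2 (349) [FIFO — oldest first]: 118 @ $9 + 231 @ $13 = $4,065
Total COGS = $1,991 + $4,065 = $6,056
Ending inventory: 14 @ $13 + 59 @ $10 + 101 @ $10 + 250 @ $14 = $5,282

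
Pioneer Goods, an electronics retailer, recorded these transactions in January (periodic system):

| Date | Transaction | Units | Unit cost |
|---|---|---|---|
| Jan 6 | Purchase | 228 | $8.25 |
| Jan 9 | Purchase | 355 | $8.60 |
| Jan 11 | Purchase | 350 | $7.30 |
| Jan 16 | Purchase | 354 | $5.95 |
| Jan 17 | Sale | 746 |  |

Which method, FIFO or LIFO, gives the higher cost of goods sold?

FIFO COGS: 228 @ $8.25 + 355 @ $8.60 + 163 @ $7.30 = $6,123.90
LIFO COGS: 354 @ $5.95 + 350 @ $7.30 + 42 @ $8.60 = $5,022.50

FIFO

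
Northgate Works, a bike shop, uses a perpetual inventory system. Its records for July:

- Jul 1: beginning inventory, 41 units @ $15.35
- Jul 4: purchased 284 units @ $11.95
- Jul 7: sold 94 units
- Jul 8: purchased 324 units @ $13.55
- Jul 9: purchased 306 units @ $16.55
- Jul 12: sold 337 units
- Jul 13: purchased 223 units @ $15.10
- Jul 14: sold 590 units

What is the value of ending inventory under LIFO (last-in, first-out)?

Jul 7, 94 sold [LIFO — newest first]: 94 @ $11.95 = $1,123.30
Jul 12, 337 sold [LIFO — newest first]: 306 @ $16.55 + 31 @ $13.55 = $5,484.35
Jul 14, 590 sold [LIFO — newest first]: 223 @ $15.10 + 293 @ $13.55 + 74 @ $11.95 = $8,221.75
Total COGS = $1,123.30 + $5,484.35 + $8,221.75 = $14,829.40
Ending inventory: 41 @ $15.35 + 116 @ $11.95 = $2,015.55

Ending inventory = $2,015.55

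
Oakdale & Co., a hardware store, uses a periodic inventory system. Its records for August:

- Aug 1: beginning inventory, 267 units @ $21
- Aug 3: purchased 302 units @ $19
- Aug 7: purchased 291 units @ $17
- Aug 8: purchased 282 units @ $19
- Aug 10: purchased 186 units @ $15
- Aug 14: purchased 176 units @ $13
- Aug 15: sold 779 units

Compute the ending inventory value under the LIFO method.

Aug 15, 779 sold [LIFO — newest first]: 176 @ $13 + 186 @ $15 + 282 @ $19 + 135 @ $17 = $12,731
Ending inventory: 267 @ $21 + 302 @ $19 + 156 @ $17 = $13,997
Check: goods available $26,728 = COGS $12,731 + ending $13,997

Ending inventory = $13,997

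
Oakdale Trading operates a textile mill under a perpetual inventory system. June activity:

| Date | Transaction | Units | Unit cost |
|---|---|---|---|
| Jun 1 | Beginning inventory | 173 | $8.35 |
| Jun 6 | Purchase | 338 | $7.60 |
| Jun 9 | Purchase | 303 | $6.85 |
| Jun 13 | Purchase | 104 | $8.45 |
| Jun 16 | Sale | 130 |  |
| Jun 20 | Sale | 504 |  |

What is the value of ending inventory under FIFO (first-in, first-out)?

Ending inventory = $2,111.80

Jun 16, 130 sold [FIFO — oldest first]: 130 @ $8.35 = $1,085.50
Jun 20, 504 sold [FIFO — oldest first]: 43 @ $8.35 + 338 @ $7.60 + 123 @ $6.85 = $3,770.40
Total COGS = $1,085.50 + $3,770.40 = $4,855.90
Ending inventory: 180 @ $6.85 + 104 @ $8.45 = $2,111.80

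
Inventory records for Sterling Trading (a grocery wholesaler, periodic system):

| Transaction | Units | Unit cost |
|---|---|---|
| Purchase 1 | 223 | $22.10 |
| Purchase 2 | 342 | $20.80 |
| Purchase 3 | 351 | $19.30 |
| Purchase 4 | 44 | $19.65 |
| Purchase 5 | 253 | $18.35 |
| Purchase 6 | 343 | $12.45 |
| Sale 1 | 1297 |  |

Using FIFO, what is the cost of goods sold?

COGS = $25,369.15

Sale 1 (1297) [FIFO — oldest first]: 223 @ $22.10 + 342 @ $20.80 + 351 @ $19.30 + 44 @ $19.65 + 253 @ $18.35 + 84 @ $12.45 = $25,369.15
Ending inventory: 259 @ $12.45 = $3,224.55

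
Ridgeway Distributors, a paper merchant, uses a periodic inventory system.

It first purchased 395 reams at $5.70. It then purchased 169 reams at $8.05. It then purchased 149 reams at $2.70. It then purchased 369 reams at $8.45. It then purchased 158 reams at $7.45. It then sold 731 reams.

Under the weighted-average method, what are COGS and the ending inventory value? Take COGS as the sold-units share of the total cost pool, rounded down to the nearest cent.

Sale 1, sell 731: 731/1240 × $8,309.40 → $4,898.52
Ending inventory (cost pool remaining) = $3,410.88
Check: goods available $8,309.40 = COGS $4,898.52 + ending $3,410.88

COGS = $4,898.52; ending inventory = $3,410.88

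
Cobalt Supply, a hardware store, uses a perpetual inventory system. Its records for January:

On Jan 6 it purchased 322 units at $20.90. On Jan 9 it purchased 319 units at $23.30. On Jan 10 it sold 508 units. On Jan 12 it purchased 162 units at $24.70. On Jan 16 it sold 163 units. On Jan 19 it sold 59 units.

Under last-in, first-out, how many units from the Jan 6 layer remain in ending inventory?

73

Jan 10, 508 sold [LIFO — newest first]: 319 @ $23.30 + 189 @ $20.90 = $11,382.80
Jan 16, 163 sold [LIFO — newest first]: 162 @ $24.70 + 1 @ $20.90 = $4,022.30
Jan 19, 59 sold [LIFO — newest first]: 59 @ $20.90 = $1,233.10
Total COGS = $11,382.80 + $4,022.30 + $1,233.10 = $16,638.20
Ending inventory: 73 @ $20.90 = $1,525.70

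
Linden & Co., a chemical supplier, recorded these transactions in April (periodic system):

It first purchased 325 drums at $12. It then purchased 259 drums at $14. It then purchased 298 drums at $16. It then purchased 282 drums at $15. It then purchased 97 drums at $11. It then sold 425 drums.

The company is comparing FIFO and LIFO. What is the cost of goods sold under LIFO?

COGS = $6,033

FIFO COGS: 325 @ $12 + 100 @ $14 = $5,300
LIFO COGS: 97 @ $11 + 282 @ $15 + 46 @ $16 = $6,033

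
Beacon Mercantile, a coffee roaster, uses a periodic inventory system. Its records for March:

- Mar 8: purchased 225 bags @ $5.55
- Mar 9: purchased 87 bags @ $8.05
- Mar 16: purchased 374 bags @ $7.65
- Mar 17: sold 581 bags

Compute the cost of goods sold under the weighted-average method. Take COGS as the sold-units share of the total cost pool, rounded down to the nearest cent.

Mar 17, sell 581: 581/686 × $4,810.20 → $4,073.94
Ending inventory (cost pool remaining) = $736.26
Check: goods available $4,810.20 = COGS $4,073.94 + ending $736.26

COGS = $4,073.94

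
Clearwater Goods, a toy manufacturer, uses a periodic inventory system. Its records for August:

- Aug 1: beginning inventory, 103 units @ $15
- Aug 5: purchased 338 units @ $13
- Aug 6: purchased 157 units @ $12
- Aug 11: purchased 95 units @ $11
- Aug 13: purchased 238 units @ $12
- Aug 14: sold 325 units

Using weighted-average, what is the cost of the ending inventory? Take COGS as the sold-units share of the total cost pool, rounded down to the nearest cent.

Ending inventory = $7,631.31

Aug 14, sell 325: 325/931 × $11,724.00 → $4,092.69
Ending inventory (cost pool remaining) = $7,631.31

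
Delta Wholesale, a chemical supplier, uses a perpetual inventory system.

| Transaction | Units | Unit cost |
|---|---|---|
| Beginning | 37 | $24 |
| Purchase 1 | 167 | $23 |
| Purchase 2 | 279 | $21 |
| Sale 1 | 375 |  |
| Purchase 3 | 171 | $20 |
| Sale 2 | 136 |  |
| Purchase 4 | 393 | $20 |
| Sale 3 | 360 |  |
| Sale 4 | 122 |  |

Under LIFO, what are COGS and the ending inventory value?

Sale 1 (375) [LIFO — newest first]: 279 @ $21 + 96 @ $23 = $8,067
Sale 2 (136) [LIFO — newest first]: 136 @ $20 = $2,720
Sale 3 (360) [LIFO — newest first]: 360 @ $20 = $7,200
Sale 4 (122) [LIFO — newest first]: 33 @ $20 + 35 @ $20 + 54 @ $23 = $2,602
Total COGS = $8,067 + $2,720 + $7,200 + $2,602 = $20,589
Ending inventory: 37 @ $24 + 17 @ $23 = $1,279

COGS = $20,589; ending inventory = $1,279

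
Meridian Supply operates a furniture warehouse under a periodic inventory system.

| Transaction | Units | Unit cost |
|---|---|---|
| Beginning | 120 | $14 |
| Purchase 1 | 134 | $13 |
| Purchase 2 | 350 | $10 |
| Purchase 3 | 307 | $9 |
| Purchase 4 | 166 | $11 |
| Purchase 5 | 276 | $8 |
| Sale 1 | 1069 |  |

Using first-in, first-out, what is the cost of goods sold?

COGS = $11,423

Sale 1 (1069) [FIFO — oldest first]: 120 @ $14 + 134 @ $13 + 350 @ $10 + 307 @ $9 + 158 @ $11 = $11,423
Ending inventory: 8 @ $11 + 276 @ $8 = $2,296
Check: goods available $13,719 = COGS $11,423 + ending $2,296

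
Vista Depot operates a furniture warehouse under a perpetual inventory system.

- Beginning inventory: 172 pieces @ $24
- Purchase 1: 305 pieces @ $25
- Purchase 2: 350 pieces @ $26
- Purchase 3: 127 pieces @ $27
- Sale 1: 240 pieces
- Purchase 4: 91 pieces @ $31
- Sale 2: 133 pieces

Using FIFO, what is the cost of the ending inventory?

Sale 1 (240) [FIFO — oldest first]: 172 @ $24 + 68 @ $25 = $5,828
Sale 2 (133) [FIFO — oldest first]: 133 @ $25 = $3,325
Total COGS = $5,828 + $3,325 = $9,153
Ending inventory: 104 @ $25 + 350 @ $26 + 127 @ $27 + 91 @ $31 = $17,950
Check: goods available $27,103 = COGS $9,153 + ending $17,950

Ending inventory = $17,950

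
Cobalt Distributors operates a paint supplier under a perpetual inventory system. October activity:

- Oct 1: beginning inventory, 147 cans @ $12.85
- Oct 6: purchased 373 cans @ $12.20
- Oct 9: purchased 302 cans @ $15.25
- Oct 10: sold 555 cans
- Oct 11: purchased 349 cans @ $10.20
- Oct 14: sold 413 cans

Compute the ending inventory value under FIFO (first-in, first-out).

Ending inventory = $2,070.60

Oct 10, 555 sold [FIFO — oldest first]: 147 @ $12.85 + 373 @ $12.20 + 35 @ $15.25 = $6,973.30
Oct 14, 413 sold [FIFO — oldest first]: 267 @ $15.25 + 146 @ $10.20 = $5,560.95
Total COGS = $6,973.30 + $5,560.95 = $12,534.25
Ending inventory: 203 @ $10.20 = $2,070.60
Check: goods available $14,604.85 = COGS $12,534.25 + ending $2,070.60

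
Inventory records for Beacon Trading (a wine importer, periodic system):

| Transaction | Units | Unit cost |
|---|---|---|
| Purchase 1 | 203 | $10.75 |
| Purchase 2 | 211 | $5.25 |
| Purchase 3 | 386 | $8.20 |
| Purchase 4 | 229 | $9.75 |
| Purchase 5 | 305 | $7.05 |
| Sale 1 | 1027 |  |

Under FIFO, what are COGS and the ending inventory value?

Sale 1 (1027) [FIFO — oldest first]: 203 @ $10.75 + 211 @ $5.25 + 386 @ $8.20 + 227 @ $9.75 = $8,668.45
Ending inventory: 2 @ $9.75 + 305 @ $7.05 = $2,169.75

COGS = $8,668.45; ending inventory = $2,169.75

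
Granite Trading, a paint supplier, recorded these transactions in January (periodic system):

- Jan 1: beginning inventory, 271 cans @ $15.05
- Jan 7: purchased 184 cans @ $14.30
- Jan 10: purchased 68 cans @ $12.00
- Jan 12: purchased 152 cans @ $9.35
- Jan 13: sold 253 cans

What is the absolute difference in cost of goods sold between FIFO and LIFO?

FIFO COGS: 253 @ $15.05 = $3,807.65
LIFO COGS: 152 @ $9.35 + 68 @ $12.00 + 33 @ $14.30 = $2,709.10
Difference = |$3,807.65 − $2,709.10| = $1,098.55

$1,098.55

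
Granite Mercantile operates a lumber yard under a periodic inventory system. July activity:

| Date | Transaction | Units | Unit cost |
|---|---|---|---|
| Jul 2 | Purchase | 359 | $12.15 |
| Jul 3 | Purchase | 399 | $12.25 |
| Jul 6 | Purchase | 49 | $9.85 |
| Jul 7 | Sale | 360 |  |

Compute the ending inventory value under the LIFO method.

Jul 7, 360 sold [LIFO — newest first]: 49 @ $9.85 + 311 @ $12.25 = $4,292.40
Ending inventory: 359 @ $12.15 + 88 @ $12.25 = $5,439.85

Ending inventory = $5,439.85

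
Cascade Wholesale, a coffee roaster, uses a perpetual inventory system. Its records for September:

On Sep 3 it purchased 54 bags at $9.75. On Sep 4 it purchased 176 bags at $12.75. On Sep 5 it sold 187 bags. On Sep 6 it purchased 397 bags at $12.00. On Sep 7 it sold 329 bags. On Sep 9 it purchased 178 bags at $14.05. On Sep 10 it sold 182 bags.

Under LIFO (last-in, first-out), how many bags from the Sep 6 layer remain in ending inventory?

Sep 5, 187 sold [LIFO — newest first]: 176 @ $12.75 + 11 @ $9.75 = $2,351.25
Sep 7, 329 sold [LIFO — newest first]: 329 @ $12.00 = $3,948.00
Sep 10, 182 sold [LIFO — newest first]: 178 @ $14.05 + 4 @ $12.00 = $2,548.90
Total COGS = $2,351.25 + $3,948.00 + $2,548.90 = $8,848.15
Ending inventory: 43 @ $9.75 + 64 @ $12.00 = $1,187.25
Check: goods available $10,035.40 = COGS $8,848.15 + ending $1,187.25

64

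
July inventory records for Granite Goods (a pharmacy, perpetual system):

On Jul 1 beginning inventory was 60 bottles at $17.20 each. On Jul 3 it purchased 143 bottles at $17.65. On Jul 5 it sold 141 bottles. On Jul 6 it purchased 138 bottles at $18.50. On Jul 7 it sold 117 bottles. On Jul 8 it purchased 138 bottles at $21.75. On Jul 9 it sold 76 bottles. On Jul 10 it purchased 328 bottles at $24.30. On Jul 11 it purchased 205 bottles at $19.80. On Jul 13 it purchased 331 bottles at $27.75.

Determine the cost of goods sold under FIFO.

Jul 5, 141 sold [FIFO — oldest first]: 60 @ $17.20 + 81 @ $17.65 = $2,461.65
Jul 7, 117 sold [FIFO — oldest first]: 62 @ $17.65 + 55 @ $18.50 = $2,111.80
Jul 9, 76 sold [FIFO — oldest first]: 76 @ $18.50 = $1,406.00
Total COGS = $2,461.65 + $2,111.80 + $1,406.00 = $5,979.45
Ending inventory: 7 @ $18.50 + 138 @ $21.75 + 328 @ $24.30 + 205 @ $19.80 + 331 @ $27.75 = $24,345.65
Check: goods available $30,325.10 = COGS $5,979.45 + ending $24,345.65

COGS = $5,979.45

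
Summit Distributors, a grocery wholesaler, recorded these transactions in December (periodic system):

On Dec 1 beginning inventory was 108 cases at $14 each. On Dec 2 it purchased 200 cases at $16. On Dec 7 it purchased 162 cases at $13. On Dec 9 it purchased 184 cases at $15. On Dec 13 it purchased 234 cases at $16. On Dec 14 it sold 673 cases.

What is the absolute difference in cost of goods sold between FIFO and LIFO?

$216

FIFO COGS: 108 @ $14 + 200 @ $16 + 162 @ $13 + 184 @ $15 + 19 @ $16 = $9,882
LIFO COGS: 234 @ $16 + 184 @ $15 + 162 @ $13 + 93 @ $16 = $10,098
Difference = |$9,882 − $10,098| = $216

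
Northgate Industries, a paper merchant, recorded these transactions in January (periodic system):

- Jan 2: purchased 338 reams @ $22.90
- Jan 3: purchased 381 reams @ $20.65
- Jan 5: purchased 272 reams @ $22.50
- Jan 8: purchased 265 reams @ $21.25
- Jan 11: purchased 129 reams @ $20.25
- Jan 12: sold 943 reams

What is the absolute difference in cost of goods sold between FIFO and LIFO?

$564.30

FIFO COGS: 338 @ $22.90 + 381 @ $20.65 + 224 @ $22.50 = $20,647.85
LIFO COGS: 129 @ $20.25 + 265 @ $21.25 + 272 @ $22.50 + 277 @ $20.65 = $20,083.55
Difference = |$20,647.85 − $20,083.55| = $564.30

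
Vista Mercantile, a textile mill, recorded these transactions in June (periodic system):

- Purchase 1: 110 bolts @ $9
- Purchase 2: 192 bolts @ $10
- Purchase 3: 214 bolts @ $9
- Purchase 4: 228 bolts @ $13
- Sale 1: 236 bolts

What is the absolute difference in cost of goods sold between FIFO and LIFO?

$786

FIFO COGS: 110 @ $9 + 126 @ $10 = $2,250
LIFO COGS: 228 @ $13 + 8 @ $9 = $3,036
Difference = |$2,250 − $3,036| = $786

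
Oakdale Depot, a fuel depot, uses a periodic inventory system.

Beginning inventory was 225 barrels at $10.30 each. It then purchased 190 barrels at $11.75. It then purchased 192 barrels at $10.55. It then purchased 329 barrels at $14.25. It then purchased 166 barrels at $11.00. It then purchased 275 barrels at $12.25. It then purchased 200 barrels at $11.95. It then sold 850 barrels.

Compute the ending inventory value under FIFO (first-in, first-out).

Ending inventory = $8,810.25

Sale 1 (850) [FIFO — oldest first]: 225 @ $10.30 + 190 @ $11.75 + 192 @ $10.55 + 243 @ $14.25 = $10,038.35
Ending inventory: 86 @ $14.25 + 166 @ $11.00 + 275 @ $12.25 + 200 @ $11.95 = $8,810.25
Check: goods available $18,848.60 = COGS $10,038.35 + ending $8,810.25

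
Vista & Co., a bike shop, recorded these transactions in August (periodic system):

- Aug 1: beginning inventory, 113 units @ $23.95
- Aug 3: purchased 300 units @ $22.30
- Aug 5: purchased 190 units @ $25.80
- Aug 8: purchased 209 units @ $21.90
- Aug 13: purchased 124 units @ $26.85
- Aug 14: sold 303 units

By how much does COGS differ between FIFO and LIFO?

FIFO COGS: 113 @ $23.95 + 190 @ $22.30 = $6,943.35
LIFO COGS: 124 @ $26.85 + 179 @ $21.90 = $7,249.50
Difference = |$6,943.35 − $7,249.50| = $306.15

$306.15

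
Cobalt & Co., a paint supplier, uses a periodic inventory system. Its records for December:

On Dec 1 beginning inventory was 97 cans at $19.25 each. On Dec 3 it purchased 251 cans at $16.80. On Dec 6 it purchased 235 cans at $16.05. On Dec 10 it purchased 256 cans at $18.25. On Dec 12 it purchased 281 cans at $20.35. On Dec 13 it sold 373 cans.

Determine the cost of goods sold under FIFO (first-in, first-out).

COGS = $6,485.30

Dec 13, 373 sold [FIFO — oldest first]: 97 @ $19.25 + 251 @ $16.80 + 25 @ $16.05 = $6,485.30
Ending inventory: 210 @ $16.05 + 256 @ $18.25 + 281 @ $20.35 = $13,760.85
Check: goods available $20,246.15 = COGS $6,485.30 + ending $13,760.85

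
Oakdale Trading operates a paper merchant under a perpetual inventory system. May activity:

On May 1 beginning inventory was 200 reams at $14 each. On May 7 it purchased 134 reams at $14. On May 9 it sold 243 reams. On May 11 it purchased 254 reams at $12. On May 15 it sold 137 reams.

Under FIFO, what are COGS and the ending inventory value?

COGS = $5,228; ending inventory = $2,496

May 9, 243 sold [FIFO — oldest first]: 200 @ $14 + 43 @ $14 = $3,402
May 15, 137 sold [FIFO — oldest first]: 91 @ $14 + 46 @ $12 = $1,826
Total COGS = $3,402 + $1,826 = $5,228
Ending inventory: 208 @ $12 = $2,496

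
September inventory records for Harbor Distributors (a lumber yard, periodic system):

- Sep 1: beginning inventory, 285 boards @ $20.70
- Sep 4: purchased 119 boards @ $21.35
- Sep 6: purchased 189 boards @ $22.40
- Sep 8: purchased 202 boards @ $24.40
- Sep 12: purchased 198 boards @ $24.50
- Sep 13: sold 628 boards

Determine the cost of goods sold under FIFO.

Sep 13, 628 sold [FIFO — oldest first]: 285 @ $20.70 + 119 @ $21.35 + 189 @ $22.40 + 35 @ $24.40 = $13,527.75
Ending inventory: 167 @ $24.40 + 198 @ $24.50 = $8,925.80

COGS = $13,527.75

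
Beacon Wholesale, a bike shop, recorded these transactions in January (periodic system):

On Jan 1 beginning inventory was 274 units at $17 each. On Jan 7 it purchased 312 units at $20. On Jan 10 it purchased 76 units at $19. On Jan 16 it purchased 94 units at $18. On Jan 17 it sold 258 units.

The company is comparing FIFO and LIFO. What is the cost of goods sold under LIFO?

COGS = $4,896

FIFO COGS: 258 @ $17 = $4,386
LIFO COGS: 94 @ $18 + 76 @ $19 + 88 @ $20 = $4,896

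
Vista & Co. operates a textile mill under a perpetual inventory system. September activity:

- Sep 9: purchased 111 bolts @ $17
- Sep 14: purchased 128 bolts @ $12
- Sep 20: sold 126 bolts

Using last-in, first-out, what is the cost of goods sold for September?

Sep 20, 126 sold [LIFO — newest first]: 126 @ $12 = $1,512
Ending inventory: 111 @ $17 + 2 @ $12 = $1,911

COGS = $1,512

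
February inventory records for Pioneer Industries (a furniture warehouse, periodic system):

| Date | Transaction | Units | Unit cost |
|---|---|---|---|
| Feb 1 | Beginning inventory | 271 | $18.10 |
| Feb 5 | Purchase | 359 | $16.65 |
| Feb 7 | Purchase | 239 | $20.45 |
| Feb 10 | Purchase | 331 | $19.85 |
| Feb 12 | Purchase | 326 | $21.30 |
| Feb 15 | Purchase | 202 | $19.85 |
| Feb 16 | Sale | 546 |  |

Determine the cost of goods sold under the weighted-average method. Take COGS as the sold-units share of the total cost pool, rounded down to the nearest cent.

COGS = $10,519.93

Feb 16, sell 546: 546/1728 × $33,293.85 → $10,519.93
Ending inventory (cost pool remaining) = $22,773.92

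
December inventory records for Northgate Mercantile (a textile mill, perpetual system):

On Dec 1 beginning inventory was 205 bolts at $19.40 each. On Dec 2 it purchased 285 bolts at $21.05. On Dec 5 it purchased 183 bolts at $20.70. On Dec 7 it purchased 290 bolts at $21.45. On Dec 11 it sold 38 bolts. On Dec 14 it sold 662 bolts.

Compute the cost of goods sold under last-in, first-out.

Dec 11, 38 sold [LIFO — newest first]: 38 @ $21.45 = $815.10
Dec 14, 662 sold [LIFO — newest first]: 252 @ $21.45 + 183 @ $20.70 + 227 @ $21.05 = $13,971.85
Total COGS = $815.10 + $13,971.85 = $14,786.95
Ending inventory: 205 @ $19.40 + 58 @ $21.05 = $5,197.90

COGS = $14,786.95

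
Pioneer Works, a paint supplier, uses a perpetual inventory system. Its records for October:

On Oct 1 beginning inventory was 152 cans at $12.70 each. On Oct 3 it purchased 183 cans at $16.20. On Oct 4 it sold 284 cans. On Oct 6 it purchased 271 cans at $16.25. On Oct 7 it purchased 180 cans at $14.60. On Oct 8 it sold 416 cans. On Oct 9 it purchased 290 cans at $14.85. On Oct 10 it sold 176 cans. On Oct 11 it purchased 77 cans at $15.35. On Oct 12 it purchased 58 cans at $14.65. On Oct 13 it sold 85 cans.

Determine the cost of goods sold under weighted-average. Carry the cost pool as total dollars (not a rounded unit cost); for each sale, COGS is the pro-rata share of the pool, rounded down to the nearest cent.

COGS = $14,510.40

After Oct 1: 152 on hand, pool $1,930.40 (≈ $12.7000 each)
After Oct 3: 335 on hand, pool $4,895.00 (≈ $14.6119 each)
Oct 4, sell 284: 284/335 × $4,895.00 → $4,149.79
After Oct 6: 322 on hand, pool $5,148.96 (≈ $15.9906 each)
After Oct 7: 502 on hand, pool $7,776.96 (≈ $15.4920 each)
Oct 8, sell 416: 416/502 × $7,776.96 → $6,444.65
After Oct 9: 376 on hand, pool $5,638.81 (≈ $14.9968 each)
Oct 10, sell 176: 176/376 × $5,638.81 → $2,639.44
After Oct 11: 277 on hand, pool $4,181.32 (≈ $15.0950 each)
After Oct 12: 335 on hand, pool $5,031.02 (≈ $15.0180 each)
Oct 13, sell 85: 85/335 × $5,031.02 → $1,276.52
Total COGS = $4,149.79 + $6,444.65 + $2,639.44 + $1,276.52 = $14,510.40
Ending inventory (cost pool remaining) = $3,754.50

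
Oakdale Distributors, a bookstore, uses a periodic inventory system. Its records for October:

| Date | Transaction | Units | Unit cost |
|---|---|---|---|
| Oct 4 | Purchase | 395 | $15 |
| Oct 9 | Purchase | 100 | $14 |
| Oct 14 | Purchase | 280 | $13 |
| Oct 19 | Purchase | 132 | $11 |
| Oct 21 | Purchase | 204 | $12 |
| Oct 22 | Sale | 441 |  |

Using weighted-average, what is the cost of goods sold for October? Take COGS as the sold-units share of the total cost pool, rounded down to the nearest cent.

COGS = $5,900.50

Oct 22, sell 441: 441/1111 × $14,865.00 → $5,900.50
Ending inventory (cost pool remaining) = $8,964.50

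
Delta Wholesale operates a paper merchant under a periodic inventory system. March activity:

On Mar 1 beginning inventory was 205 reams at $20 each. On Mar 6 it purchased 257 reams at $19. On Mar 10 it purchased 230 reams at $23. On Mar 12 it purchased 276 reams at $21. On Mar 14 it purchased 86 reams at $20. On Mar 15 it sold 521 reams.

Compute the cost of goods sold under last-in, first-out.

Mar 15, 521 sold [LIFO — newest first]: 86 @ $20 + 276 @ $21 + 159 @ $23 = $11,173
Ending inventory: 205 @ $20 + 257 @ $19 + 71 @ $23 = $10,616

COGS = $11,173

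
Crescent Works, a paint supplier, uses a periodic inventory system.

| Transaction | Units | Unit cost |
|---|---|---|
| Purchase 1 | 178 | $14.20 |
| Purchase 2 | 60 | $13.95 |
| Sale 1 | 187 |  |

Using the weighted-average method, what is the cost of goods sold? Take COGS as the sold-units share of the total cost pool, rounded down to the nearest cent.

COGS = $2,643.61

Sale 1, sell 187: 187/238 × $3,364.60 → $2,643.61
Ending inventory (cost pool remaining) = $720.99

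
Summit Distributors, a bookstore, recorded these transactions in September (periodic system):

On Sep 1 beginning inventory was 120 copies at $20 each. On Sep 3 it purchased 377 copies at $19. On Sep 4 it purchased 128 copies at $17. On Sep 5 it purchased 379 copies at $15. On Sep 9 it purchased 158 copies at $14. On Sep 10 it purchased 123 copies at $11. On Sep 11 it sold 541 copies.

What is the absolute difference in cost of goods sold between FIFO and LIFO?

$2,846

FIFO COGS: 120 @ $20 + 377 @ $19 + 44 @ $17 = $10,311
LIFO COGS: 123 @ $11 + 158 @ $14 + 260 @ $15 = $7,465
Difference = |$10,311 − $7,465| = $2,846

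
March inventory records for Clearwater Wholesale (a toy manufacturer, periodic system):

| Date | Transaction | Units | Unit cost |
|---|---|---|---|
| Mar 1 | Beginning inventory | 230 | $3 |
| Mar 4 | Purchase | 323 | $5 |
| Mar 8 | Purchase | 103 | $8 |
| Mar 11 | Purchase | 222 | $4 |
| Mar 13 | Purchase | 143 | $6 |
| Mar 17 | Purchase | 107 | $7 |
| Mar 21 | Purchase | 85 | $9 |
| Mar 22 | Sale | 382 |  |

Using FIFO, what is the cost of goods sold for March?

Mar 22, 382 sold [FIFO — oldest first]: 230 @ $3 + 152 @ $5 = $1,450
Ending inventory: 171 @ $5 + 103 @ $8 + 222 @ $4 + 143 @ $6 + 107 @ $7 + 85 @ $9 = $4,939

COGS = $1,450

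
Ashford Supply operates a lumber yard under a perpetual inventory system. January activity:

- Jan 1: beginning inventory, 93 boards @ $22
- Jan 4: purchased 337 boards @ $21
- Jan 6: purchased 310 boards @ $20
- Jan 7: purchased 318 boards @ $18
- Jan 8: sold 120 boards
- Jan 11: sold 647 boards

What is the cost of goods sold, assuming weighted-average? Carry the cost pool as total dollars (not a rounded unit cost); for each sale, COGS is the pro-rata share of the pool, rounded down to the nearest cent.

COGS = $15,258.07

After Jan 1: 93 on hand, pool $2,046.00 (≈ $22.0000 each)
After Jan 4: 430 on hand, pool $9,123.00 (≈ $21.2163 each)
After Jan 6: 740 on hand, pool $15,323.00 (≈ $20.7068 each)
After Jan 7: 1058 on hand, pool $21,047.00 (≈ $19.8932 each)
Jan 8, sell 120: 120/1058 × $21,047.00 → $2,387.18
Jan 11, sell 647: 647/938 × $18,659.82 → $12,870.89
Total COGS = $2,387.18 + $12,870.89 = $15,258.07
Ending inventory (cost pool remaining) = $5,788.93
Check: goods available $21,047.00 = COGS $15,258.07 + ending $5,788.93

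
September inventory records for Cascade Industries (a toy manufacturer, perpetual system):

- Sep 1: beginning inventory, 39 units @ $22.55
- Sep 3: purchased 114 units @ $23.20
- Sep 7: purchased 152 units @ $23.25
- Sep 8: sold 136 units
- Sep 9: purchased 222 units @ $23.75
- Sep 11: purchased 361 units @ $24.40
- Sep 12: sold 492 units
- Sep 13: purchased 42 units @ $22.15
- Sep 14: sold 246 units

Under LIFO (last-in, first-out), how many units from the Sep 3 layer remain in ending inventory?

Sep 8, 136 sold [LIFO — newest first]: 136 @ $23.25 = $3,162.00
Sep 12, 492 sold [LIFO — newest first]: 361 @ $24.40 + 131 @ $23.75 = $11,919.65
Sep 14, 246 sold [LIFO — newest first]: 42 @ $22.15 + 91 @ $23.75 + 16 @ $23.25 + 97 @ $23.20 = $5,713.95
Total COGS = $3,162.00 + $11,919.65 + $5,713.95 = $20,795.60
Ending inventory: 39 @ $22.55 + 17 @ $23.20 = $1,273.85

17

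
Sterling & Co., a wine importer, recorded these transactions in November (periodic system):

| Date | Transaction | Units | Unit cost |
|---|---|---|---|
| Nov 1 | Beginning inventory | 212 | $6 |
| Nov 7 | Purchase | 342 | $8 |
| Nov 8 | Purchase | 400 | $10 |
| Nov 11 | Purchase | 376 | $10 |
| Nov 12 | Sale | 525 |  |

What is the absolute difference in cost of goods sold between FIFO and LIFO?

$1,474

FIFO COGS: 212 @ $6 + 313 @ $8 = $3,776
LIFO COGS: 376 @ $10 + 149 @ $10 = $5,250
Difference = |$3,776 − $5,250| = $1,474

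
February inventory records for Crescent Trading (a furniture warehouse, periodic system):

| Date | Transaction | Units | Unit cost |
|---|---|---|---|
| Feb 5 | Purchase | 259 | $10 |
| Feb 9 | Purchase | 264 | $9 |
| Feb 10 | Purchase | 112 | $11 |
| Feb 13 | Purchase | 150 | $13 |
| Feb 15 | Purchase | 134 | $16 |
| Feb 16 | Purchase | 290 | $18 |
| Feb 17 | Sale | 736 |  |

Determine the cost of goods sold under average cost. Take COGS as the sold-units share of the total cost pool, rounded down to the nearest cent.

Feb 17, sell 736: 736/1209 × $15,512.00 → $9,443.20
Ending inventory (cost pool remaining) = $6,068.80
Check: goods available $15,512.00 = COGS $9,443.20 + ending $6,068.80

COGS = $9,443.20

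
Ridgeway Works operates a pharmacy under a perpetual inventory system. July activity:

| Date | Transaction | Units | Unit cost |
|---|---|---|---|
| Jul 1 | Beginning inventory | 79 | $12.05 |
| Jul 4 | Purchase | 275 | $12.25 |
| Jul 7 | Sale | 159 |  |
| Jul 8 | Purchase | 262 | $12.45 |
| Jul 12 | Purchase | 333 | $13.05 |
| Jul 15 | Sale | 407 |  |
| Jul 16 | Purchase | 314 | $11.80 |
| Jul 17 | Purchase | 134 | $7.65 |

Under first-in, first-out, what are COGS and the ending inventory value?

COGS = $6,960.10; ending inventory = $9,698.45

Jul 7, 159 sold [FIFO — oldest first]: 79 @ $12.05 + 80 @ $12.25 = $1,931.95
Jul 15, 407 sold [FIFO — oldest first]: 195 @ $12.25 + 212 @ $12.45 = $5,028.15
Total COGS = $1,931.95 + $5,028.15 = $6,960.10
Ending inventory: 50 @ $12.45 + 333 @ $13.05 + 314 @ $11.80 + 134 @ $7.65 = $9,698.45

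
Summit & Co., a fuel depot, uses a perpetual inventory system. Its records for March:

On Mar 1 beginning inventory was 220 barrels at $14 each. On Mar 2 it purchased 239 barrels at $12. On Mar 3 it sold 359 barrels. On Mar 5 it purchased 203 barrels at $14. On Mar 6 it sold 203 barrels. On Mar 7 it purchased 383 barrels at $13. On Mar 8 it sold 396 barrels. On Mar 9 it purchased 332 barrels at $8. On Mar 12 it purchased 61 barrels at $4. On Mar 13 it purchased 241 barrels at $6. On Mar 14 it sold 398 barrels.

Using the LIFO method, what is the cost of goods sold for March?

Mar 3, 359 sold [LIFO — newest first]: 239 @ $12 + 120 @ $14 = $4,548
Mar 6, 203 sold [LIFO — newest first]: 203 @ $14 = $2,842
Mar 8, 396 sold [LIFO — newest first]: 383 @ $13 + 13 @ $14 = $5,161
Mar 14, 398 sold [LIFO — newest first]: 241 @ $6 + 61 @ $4 + 96 @ $8 = $2,458
Total COGS = $4,548 + $2,842 + $5,161 + $2,458 = $15,009
Ending inventory: 87 @ $14 + 236 @ $8 = $3,106

COGS = $15,009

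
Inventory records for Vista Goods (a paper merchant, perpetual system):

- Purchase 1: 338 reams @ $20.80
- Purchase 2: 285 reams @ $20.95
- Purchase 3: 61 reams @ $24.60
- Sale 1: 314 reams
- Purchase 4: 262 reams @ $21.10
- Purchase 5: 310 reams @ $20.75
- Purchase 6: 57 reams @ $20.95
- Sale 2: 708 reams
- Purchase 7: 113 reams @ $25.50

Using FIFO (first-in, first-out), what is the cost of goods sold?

Sale 1 (314) [FIFO — oldest first]: 314 @ $20.80 = $6,531.20
Sale 2 (708) [FIFO — oldest first]: 24 @ $20.80 + 285 @ $20.95 + 61 @ $24.60 + 262 @ $21.10 + 76 @ $20.75 = $15,075.75
Total COGS = $6,531.20 + $15,075.75 = $21,606.95
Ending inventory: 234 @ $20.75 + 57 @ $20.95 + 113 @ $25.50 = $8,931.15
Check: goods available $30,538.10 = COGS $21,606.95 + ending $8,931.15

COGS = $21,606.95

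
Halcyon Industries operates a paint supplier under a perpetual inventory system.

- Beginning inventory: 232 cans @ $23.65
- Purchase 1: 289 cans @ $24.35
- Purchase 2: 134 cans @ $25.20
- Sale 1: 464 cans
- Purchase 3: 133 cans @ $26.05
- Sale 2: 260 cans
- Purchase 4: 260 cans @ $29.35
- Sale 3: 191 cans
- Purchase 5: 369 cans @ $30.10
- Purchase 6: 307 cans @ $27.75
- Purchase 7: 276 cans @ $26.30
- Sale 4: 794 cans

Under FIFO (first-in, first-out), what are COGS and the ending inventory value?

COGS = $46,206.30; ending inventory = $7,675.05

Sale 1 (464) [FIFO — oldest first]: 232 @ $23.65 + 232 @ $24.35 = $11,136.00
Sale 2 (260) [FIFO — oldest first]: 57 @ $24.35 + 134 @ $25.20 + 69 @ $26.05 = $6,562.20
Sale 3 (191) [FIFO — oldest first]: 64 @ $26.05 + 127 @ $29.35 = $5,394.65
Sale 4 (794) [FIFO — oldest first]: 133 @ $29.35 + 369 @ $30.10 + 292 @ $27.75 = $23,113.45
Total COGS = $11,136.00 + $6,562.20 + $5,394.65 + $23,113.45 = $46,206.30
Ending inventory: 15 @ $27.75 + 276 @ $26.30 = $7,675.05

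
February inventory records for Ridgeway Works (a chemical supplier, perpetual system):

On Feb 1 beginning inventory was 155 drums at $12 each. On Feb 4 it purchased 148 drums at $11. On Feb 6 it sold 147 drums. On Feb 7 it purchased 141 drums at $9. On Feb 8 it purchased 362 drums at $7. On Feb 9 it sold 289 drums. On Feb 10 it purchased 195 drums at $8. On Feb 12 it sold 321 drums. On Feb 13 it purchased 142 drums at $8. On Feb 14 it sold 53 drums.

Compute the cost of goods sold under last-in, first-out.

Feb 6, 147 sold [LIFO — newest first]: 147 @ $11 = $1,617
Feb 9, 289 sold [LIFO — newest first]: 289 @ $7 = $2,023
Feb 12, 321 sold [LIFO — newest first]: 195 @ $8 + 73 @ $7 + 53 @ $9 = $2,548
Feb 14, 53 sold [LIFO — newest first]: 53 @ $8 = $424
Total COGS = $1,617 + $2,023 + $2,548 + $424 = $6,612
Ending inventory: 155 @ $12 + 1 @ $11 + 88 @ $9 + 89 @ $8 = $3,375
Check: goods available $9,987 = COGS $6,612 + ending $3,375

COGS = $6,612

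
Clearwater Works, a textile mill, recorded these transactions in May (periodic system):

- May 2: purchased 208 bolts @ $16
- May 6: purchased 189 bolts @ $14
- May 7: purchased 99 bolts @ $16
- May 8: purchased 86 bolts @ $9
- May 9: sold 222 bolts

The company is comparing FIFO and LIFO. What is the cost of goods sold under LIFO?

COGS = $2,876

FIFO COGS: 208 @ $16 + 14 @ $14 = $3,524
LIFO COGS: 86 @ $9 + 99 @ $16 + 37 @ $14 = $2,876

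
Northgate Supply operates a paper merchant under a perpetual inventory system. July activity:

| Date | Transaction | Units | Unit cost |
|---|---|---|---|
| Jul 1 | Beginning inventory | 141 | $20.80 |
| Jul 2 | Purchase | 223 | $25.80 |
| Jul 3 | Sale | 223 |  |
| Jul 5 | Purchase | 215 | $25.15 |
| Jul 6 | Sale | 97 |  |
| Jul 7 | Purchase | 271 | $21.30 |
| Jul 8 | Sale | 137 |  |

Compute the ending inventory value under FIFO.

Jul 3, 223 sold [FIFO — oldest first]: 141 @ $20.80 + 82 @ $25.80 = $5,048.40
Jul 6, 97 sold [FIFO — oldest first]: 97 @ $25.80 = $2,502.60
Jul 8, 137 sold [FIFO — oldest first]: 44 @ $25.80 + 93 @ $25.15 = $3,474.15
Total COGS = $5,048.40 + $2,502.60 + $3,474.15 = $11,025.15
Ending inventory: 122 @ $25.15 + 271 @ $21.30 = $8,840.60

Ending inventory = $8,840.60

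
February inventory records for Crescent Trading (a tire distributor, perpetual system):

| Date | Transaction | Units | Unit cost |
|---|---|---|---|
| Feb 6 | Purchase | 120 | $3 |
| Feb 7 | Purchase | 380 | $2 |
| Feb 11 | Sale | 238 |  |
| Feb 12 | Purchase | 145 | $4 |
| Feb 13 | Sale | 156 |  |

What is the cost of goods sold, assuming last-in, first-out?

Feb 11, 238 sold [LIFO — newest first]: 238 @ $2 = $476
Feb 13, 156 sold [LIFO — newest first]: 145 @ $4 + 11 @ $2 = $602
Total COGS = $476 + $602 = $1,078
Ending inventory: 120 @ $3 + 131 @ $2 = $622

COGS = $1,078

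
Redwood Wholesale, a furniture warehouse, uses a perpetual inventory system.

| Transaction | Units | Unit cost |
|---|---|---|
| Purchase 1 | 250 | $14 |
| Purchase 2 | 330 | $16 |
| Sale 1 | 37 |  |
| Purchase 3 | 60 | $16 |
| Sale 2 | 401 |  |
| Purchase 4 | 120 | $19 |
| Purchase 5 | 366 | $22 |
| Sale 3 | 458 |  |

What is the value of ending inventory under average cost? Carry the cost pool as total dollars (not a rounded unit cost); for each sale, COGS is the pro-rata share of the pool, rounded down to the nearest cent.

After Purchase 1: 250 on hand, pool $3,500.00 (≈ $14.0000 each)
After Purchase 2: 580 on hand, pool $8,780.00 (≈ $15.1379 each)
Sale 1, sell 37: 37/580 × $8,780.00 → $560.10
After Purchase 3: 603 on hand, pool $9,179.90 (≈ $15.2237 each)
Sale 2, sell 401: 401/603 × $9,179.90 → $6,104.70
After Purchase 4: 322 on hand, pool $5,355.20 (≈ $16.6311 each)
After Purchase 5: 688 on hand, pool $13,407.20 (≈ $19.4872 each)
Sale 3, sell 458: 458/688 × $13,407.20 → $8,925.14
Total COGS = $560.10 + $6,104.70 + $8,925.14 = $15,589.94
Ending inventory (cost pool remaining) = $4,482.06

Ending inventory = $4,482.06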